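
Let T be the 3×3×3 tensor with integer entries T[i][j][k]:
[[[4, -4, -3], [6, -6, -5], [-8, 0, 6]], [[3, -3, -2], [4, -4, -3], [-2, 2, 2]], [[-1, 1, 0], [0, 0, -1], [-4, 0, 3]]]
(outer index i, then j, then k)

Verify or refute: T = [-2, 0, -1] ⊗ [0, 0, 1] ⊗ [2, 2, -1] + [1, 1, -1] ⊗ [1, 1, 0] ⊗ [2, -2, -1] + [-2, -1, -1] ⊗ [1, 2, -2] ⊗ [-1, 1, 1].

Reconstruct entrywise from the claimed factors. For example, T[2,0,2] = 0 and Σₗ aₗ[2]bₗ[0]cₗ[2] = (-1)·(0)·(-1) + (-1)·(1)·(-1) + (-1)·(1)·(1) = 0; checking all 27 entries, every one matches. The claim holds.

Yes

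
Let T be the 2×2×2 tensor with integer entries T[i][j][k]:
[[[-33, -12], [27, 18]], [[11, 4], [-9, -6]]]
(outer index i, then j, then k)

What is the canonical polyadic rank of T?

2

Lower bound: the mode-2 unfolding of T (rows indexed by j, columns by (i,k) = (0,0), (0,1), (1,0), (1,1)) is [[-33, -12, 11, 4], [27, 18, -9, -6]].
There the 2×2 minor on rows j ∈ {0, 1}, columns (i,k) ∈ {(0,0), (0,1)} is det [[-33, -12], [27, 18]] = -270 ≠ 0, so this unfolding has rank ≥ 2; CP rank is at least every unfolding rank, so rank(T) ≥ 2. (This is only a lower bound: in general the CP rank may exceed every unfolding rank, so we still need to exhibit 2 rank-1 terms summing to T.)
Upper bound — finding two terms. Every mode-1 slice of T is a multiple of one matrix: T[i,:,:] = a[i]·M with a = (3, -1) and M = [[-11, -4], [9, 6]] (rows indexed by j, columns by k). So it suffices to write M as a sum of two rank-1 matrices.
Splitting M by its rows (j = 0, 1), M = (1, 0)(-11, -4)ᵀ + (0, 1)(9, 6)ᵀ.
Hence T = (3, -1) ∘ (1, 0) ∘ (-11, -4) + (3, -1) ∘ (0, 1) ∘ (9, 6), so rank(T) ≤ 2.
These bounds meet, so rank(T) = 2.
Check entry T[1,0,1] = 4: (-1)·(1)·(-4) + (-1)·(0)·(6) = 4.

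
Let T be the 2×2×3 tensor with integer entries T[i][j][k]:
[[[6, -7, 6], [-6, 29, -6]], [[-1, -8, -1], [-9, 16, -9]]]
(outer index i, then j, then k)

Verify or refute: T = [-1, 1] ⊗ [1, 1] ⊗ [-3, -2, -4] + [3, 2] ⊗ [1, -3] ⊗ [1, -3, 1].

No

Reconstruct entry (0,0,2) from the claimed factors: Σₗ aₗ[0]bₗ[0]cₗ[2] = (-1)·(1)·(-4) + (3)·(1)·(1) = 7, but T[0,0,2] = 6. The claim is false.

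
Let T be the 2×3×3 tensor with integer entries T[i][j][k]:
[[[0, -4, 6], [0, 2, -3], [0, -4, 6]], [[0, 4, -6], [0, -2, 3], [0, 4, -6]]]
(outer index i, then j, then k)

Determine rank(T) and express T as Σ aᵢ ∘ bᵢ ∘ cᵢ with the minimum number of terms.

rank(T) = 1

Lower bound: T ≠ 0 (e.g. T[0,0,1] = -4), so rank(T) ≥ 1.
Upper bound: the mode-1 fibre T[:,0,1] = [-4, 4] gives a = [1, -1] (primitive direction); the mode-2 fibre T[0,:,1] = [-4, 2, -4] gives b = [2, -1, 2]; then c[k] = T[0,0,k] / (a[0]·b[0]) = [0, -4, 6] / 2 = [0, -2, 3].
Expanding [1, -1] ∘ [2, -1, 2] ∘ [0, -2, 3] reproduces all 18 entries of T, so T = [1, -1] ∘ [2, -1, 2] ∘ [0, -2, 3] and rank(T) ≤ 1.
These bounds meet, so rank(T) = 1.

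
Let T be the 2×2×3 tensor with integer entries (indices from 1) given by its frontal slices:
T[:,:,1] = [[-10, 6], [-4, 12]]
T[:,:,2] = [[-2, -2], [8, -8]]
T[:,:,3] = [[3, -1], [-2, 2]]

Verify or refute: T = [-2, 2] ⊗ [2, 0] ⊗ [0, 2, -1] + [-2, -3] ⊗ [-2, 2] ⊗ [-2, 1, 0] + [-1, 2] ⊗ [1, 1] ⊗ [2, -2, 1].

No

Reconstruct entry (2,1,1) from the claimed factors: Σₗ aₗ[2]bₗ[1]cₗ[1] = (2)·(2)·(0) + (-3)·(-2)·(-2) + (2)·(1)·(2) = -8, but T[2,1,1] = -4. The claim is false.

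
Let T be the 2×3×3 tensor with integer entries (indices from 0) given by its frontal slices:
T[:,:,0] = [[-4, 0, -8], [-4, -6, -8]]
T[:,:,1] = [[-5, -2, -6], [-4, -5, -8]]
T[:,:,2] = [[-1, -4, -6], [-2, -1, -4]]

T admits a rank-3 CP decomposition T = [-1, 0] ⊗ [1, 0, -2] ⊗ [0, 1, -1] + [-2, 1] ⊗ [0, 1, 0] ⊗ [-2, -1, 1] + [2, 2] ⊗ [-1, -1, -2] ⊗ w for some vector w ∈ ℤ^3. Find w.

w = [2, 2, 1]

Subtract the known terms from T to get the rank-1 residual R = [2, 2] ⊗ [-1, -1, -2] ⊗ w, so R[i,j,k] = a[i]·b[j]·w[k]. Pick indices with nonzero a[0]·b[0] = (2)·(-1) = -2. Only the fibre through (0,0,·) is needed: R[0,0,:] = T[0,0,:] − Σₗ aₗ[0]bₗ[0]cₗ = [-4, -5, -1] − (-1)·(1)·[0, 1, -1] − (-2)·(0)·[-2, -1, 1] = [-4, -4, -2]. Then w[k] = R[0,0,k] / -2 for each k, giving w = [-4, -4, -2] / -2 = [2, 2, 1].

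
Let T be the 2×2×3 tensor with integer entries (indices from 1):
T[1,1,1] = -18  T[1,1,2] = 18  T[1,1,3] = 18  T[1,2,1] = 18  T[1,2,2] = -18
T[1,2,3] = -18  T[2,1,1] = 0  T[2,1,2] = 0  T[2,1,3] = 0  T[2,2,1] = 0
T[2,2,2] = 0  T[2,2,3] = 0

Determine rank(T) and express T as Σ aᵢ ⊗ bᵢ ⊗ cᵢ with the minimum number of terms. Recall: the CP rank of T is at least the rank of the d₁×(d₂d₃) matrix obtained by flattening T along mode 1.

rank(T) = 1

Lower bound: T ≠ 0 (e.g. T[1,1,1] = -18), so rank(T) ≥ 1.
Upper bound: if T = a ⊗ b ⊗ c then every fibre of T is a multiple of the corresponding factor, so read the factors off the fibres through the nonzero entry T[1,1,1] = -18.
The mode-1 fibre T[:,1,1] = [-18, 0] gives a = (1, 0) (primitive direction); the mode-2 fibre T[1,:,1] = [-18, 18] gives b = (1, -1); then c[k] = T[1,1,k] / (a[1]·b[1]) = [-18, 18, 18] / 1 = (-18, 18, 18).
Expanding (1, 0) ⊗ (1, -1) ⊗ (-18, 18, 18) reproduces all 12 entries of T, so T = (1, 0) ⊗ (1, -1) ⊗ (-18, 18, 18) and rank(T) ≤ 1.
These bounds meet, so rank(T) = 1.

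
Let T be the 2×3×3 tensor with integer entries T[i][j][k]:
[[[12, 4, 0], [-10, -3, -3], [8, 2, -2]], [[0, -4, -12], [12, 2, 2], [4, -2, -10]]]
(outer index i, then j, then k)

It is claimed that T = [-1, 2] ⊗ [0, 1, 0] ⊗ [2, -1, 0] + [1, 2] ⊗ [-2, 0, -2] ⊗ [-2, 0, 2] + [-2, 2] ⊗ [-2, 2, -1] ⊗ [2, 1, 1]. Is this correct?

Reconstruct entry (0,1,2) from the claimed factors: Σₗ aₗ[0]bₗ[1]cₗ[2] = (-1)·(1)·(0) + (1)·(0)·(2) + (-2)·(2)·(1) = -4, but T[0,1,2] = -3. The claim is false.

No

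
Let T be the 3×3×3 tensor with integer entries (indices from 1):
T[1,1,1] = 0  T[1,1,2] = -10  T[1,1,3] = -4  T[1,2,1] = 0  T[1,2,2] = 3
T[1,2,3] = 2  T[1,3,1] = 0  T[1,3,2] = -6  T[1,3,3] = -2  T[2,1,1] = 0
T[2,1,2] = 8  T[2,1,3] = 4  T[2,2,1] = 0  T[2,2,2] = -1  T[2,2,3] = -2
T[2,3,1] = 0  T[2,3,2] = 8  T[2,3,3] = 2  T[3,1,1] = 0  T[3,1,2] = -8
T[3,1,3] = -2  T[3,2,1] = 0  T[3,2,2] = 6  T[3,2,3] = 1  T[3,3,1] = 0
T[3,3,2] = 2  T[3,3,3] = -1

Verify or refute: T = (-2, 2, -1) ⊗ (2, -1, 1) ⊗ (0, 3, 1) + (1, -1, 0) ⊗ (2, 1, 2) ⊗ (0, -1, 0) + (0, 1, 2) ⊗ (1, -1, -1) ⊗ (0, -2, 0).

No

Reconstruct entry (1,1,2) from the claimed factors: Σₗ aₗ[1]bₗ[1]cₗ[2] = (-2)·(2)·(3) + (1)·(2)·(-1) + (0)·(1)·(-2) = -14, but T[1,1,2] = -10. The claim is false.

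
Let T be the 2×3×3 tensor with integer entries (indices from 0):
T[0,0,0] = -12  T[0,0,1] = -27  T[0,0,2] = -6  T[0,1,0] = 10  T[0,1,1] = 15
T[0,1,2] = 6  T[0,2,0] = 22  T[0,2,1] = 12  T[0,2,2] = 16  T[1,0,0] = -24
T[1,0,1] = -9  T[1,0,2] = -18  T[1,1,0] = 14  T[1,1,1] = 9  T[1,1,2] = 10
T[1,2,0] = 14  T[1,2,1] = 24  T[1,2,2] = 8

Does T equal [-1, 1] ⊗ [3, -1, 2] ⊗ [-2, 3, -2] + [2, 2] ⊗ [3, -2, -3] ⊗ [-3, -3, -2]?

Reconstruct entrywise from the claimed factors. For example, T[1,1,1] = 9 and Σₗ aₗ[1]bₗ[1]cₗ[1] = (1)·(-1)·(3) + (2)·(-2)·(-3) = 9; checking all 18 entries, every one matches. The claim holds.

Yes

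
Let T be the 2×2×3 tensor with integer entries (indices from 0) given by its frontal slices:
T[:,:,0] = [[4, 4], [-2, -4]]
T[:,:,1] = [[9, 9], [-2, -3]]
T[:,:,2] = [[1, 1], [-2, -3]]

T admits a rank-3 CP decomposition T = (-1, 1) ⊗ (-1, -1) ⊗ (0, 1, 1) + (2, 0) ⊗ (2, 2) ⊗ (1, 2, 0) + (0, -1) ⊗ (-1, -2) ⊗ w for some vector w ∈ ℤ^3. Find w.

w = (-2, -1, -1)

Subtract the known terms from T to get the rank-1 residual R = (0, -1) ⊗ (-1, -2) ⊗ w, so R[i,j,k] = a[i]·b[j]·w[k]. Pick indices with nonzero a[1]·b[0] = (-1)·(-1) = 1. Only the fibre through (1,0,·) is needed: R[1,0,:] = T[1,0,:] − Σₗ aₗ[1]bₗ[0]cₗ = [-2, -2, -2] − (1)·(-1)·(0, 1, 1) − (0)·(2)·(1, 2, 0) = [-2, -1, -1]. Then w[k] = R[1,0,k] / 1 for each k, giving w = [-2, -1, -1] / 1 = (-2, -1, -1).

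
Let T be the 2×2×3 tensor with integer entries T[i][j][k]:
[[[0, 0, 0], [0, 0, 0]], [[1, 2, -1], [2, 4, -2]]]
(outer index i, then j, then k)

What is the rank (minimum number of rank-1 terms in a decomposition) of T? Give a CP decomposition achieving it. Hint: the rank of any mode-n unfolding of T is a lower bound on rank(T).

rank(T) = 1

Lower bound: T ≠ 0 (e.g. T[1,0,0] = 1), so rank(T) ≥ 1.
Upper bound: if T = a ⊗ b ⊗ c then every fibre of T is a multiple of the corresponding factor, so read the factors off the fibres through the nonzero entry T[1,0,0] = 1.
The mode-1 fibre T[:,0,0] = [0, 1] gives a = [0, 1] (primitive direction); the mode-2 fibre T[1,:,0] = [1, 2] gives b = [1, 2]; then c[k] = T[1,0,k] / (a[1]·b[0]) = [1, 2, -1] / 1 = [1, 2, -1].
Expanding [0, 1] ⊗ [1, 2] ⊗ [1, 2, -1] reproduces all 12 entries of T, so T = [0, 1] ⊗ [1, 2] ⊗ [1, 2, -1] and rank(T) ≤ 1.
These bounds meet, so rank(T) = 1.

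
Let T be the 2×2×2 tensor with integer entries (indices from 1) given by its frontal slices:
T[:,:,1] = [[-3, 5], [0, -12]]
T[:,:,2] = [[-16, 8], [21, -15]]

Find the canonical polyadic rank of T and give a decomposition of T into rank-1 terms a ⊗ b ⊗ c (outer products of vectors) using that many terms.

Lower bound: in the mode-3 unfolding of T (rows indexed by k, columns by (i,j)) the 2×2 minor on rows k ∈ {1, 2}, columns (i,j) ∈ {(1,1), (1,2)} is det [[-3, 5], [-16, 8]] = 56 ≠ 0, so that unfolding has rank ≥ 2 and hence rank(T) ≥ 2 (CP rank is at least every unfolding rank, though it can be larger).
Upper bound: with S_k = T[:,:,k], the two rank-1 terms a₁b₁ᵀ, a₂b₂ᵀ are the rank-1 members of the pencil x·S₁ + y·S₂.
det(x·S₁ + y·S₂) is 36·x² + 132·xy + 72·y² = 12·(x + 3·y)(3·x + 2·y), vanishing at (x:y) = (3:-1) and (2:-3).
M₁ = 3·S₁ − S₂ = [[7, 7], [-21, -21]] = 7·[1, -3][1, 1]ᵀ and M₂ = 2·S₁ − 3·S₂ = [[42, -14], [-63, 21]] = 7·[2, -3][3, -1]ᵀ, so take a₁ = [1, -3], b₁ = [1, 1], a₂ = [2, -3], b₂ = [3, -1].
Each slice is an integer combination of E₁ = a₁b₁ᵀ and E₂ = a₂b₂ᵀ: S₁ = 3·E₁ − E₂, S₂ = 2·E₁ − 3·E₂; reading off coefficients, c₁ = [3, 2] and c₂ = [-1, -3].
Hence T = [1, -3] ⊗ [1, 1] ⊗ [3, 2] + [2, -3] ⊗ [3, -1] ⊗ [-1, -3], so rank(T) ≤ 2.
These bounds meet, so rank(T) = 2.

rank(T) = 2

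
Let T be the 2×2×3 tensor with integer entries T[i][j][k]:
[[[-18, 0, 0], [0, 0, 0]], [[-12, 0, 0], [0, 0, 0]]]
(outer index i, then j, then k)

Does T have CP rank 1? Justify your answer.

If T = a ∘ b ∘ c then every fibre of T is a multiple of the corresponding factor, so read the factors off the fibres through the nonzero entry T[0,0,0] = -18.
The mode-1 fibre T[:,0,0] = [-18, -12] gives a = [3, 2] (primitive direction); the mode-2 fibre T[0,:,0] = [-18, 0] gives b = [1, 0]; then c[k] = T[0,0,k] / (a[0]·b[0]) = [-18, 0, 0] / 3 = [-6, 0, 0].
Expanding [3, 2] ∘ [1, 0] ∘ [-6, 0, 0] reproduces all 12 entries of T, so T = [3, 2] ∘ [1, 0] ∘ [-6, 0, 0] and rank(T) ≤ 1.
Equivalently every frontal slice T[:,:,k] is c[k] times the rank-1 matrix [3, 2] ∘ [1, 0]. So T has rank 1 (it is nonzero).

Yes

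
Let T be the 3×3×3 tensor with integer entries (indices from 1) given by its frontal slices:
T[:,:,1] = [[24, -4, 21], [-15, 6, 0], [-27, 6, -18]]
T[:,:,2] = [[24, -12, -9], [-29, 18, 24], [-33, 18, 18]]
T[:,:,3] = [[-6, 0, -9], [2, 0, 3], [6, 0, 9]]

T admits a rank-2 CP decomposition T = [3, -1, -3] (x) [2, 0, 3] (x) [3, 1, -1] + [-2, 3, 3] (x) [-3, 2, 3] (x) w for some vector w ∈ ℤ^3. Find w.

Subtract the known terms from T to get the rank-1 residual R = [-2, 3, 3] (x) [-3, 2, 3] (x) w, so R[i,j,k] = a[i]·b[j]·w[k]. Pick indices with nonzero a[1]·b[1] = (-2)·(-3) = 6. Only the fibre through (1,1,·) is needed: R[1,1,:] = T[1,1,:] − Σₗ aₗ[1]bₗ[1]cₗ = [24, 24, -6] − (3)·(2)·[3, 1, -1] = [6, 18, 0]. Then w[k] = R[1,1,k] / 6 for each k, giving w = [6, 18, 0] / 6 = [1, 3, 0].

w = [1, 3, 0]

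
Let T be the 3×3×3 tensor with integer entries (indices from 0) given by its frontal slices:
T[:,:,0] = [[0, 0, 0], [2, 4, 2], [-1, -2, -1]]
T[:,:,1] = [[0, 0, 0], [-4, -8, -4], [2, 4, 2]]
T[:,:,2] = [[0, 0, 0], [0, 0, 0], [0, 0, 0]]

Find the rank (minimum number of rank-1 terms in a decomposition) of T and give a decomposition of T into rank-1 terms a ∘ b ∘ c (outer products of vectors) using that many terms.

Lower bound: T ≠ 0 (e.g. T[1,0,0] = 2), so rank(T) ≥ 1.
Upper bound: if T = a ∘ b ∘ c then every fibre of T is a multiple of the corresponding factor, so read the factors off the fibres through the nonzero entry T[1,0,0] = 2.
The mode-1 fibre T[:,0,0] = [0, 2, -1] gives a = [0, 2, -1] (primitive direction); the mode-2 fibre T[1,:,0] = [2, 4, 2] gives b = [1, 2, 1]; then c[k] = T[1,0,k] / (a[1]·b[0]) = [2, -4, 0] / 2 = [1, -2, 0].
Expanding [0, 2, -1] ∘ [1, 2, 1] ∘ [1, -2, 0] reproduces all 27 entries of T, so T = [0, 2, -1] ∘ [1, 2, 1] ∘ [1, -2, 0] and rank(T) ≤ 1.
These bounds meet, so rank(T) = 1.

rank(T) = 1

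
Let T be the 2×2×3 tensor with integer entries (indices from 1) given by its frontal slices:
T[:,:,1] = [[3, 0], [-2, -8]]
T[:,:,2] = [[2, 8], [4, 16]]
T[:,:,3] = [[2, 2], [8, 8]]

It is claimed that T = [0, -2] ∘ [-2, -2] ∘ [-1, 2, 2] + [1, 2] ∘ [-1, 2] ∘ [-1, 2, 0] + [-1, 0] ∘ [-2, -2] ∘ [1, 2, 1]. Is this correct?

Reconstruct entrywise from the claimed factors. For example, T[2,1,2] = 4 and Σₗ aₗ[2]bₗ[1]cₗ[2] = (-2)·(-2)·(2) + (2)·(-1)·(2) + (0)·(-2)·(2) = 4; checking all 12 entries, every one matches. The claim holds.

Yes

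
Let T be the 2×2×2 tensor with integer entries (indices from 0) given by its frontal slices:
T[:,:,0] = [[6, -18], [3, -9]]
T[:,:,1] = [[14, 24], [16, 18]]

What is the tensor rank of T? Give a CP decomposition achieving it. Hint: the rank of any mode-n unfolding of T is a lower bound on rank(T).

Lower bound: the mode-2 unfolding of T (rows indexed by j, columns by (i,k) = (0,0), (0,1), (1,0), (1,1)) is [[6, 14, 3, 16], [-18, 24, -9, 18]].
There the 2×2 minor on rows j ∈ {0, 1}, columns (i,k) ∈ {(0,0), (0,1)} is det [[6, 14], [-18, 24]] = 396 ≠ 0, so this unfolding has rank ≥ 2; CP rank is at least every unfolding rank, so rank(T) ≥ 2. (This is only a lower bound: in general the CP rank may exceed every unfolding rank, so we still need to exhibit 2 rank-1 terms summing to T.)
Upper bound — finding two terms. Write S_k = T[:,:,k] for the frontal slices: S₀ = [[6, -18], [3, -9]], S₁ = [[14, 24], [16, 18]].
If T = a₁ ⊗ b₁ ⊗ c₁ + a₂ ⊗ b₂ ⊗ c₂ then each S_k = c₁[k]·a₁b₁ᵀ + c₂[k]·a₂b₂ᵀ. S₀ and S₁ are linearly independent, so a₁b₁ᵀ and a₂b₂ᵀ must span the same plane of matrices: they are the rank-1 matrices of the form x·S₀ + y·S₁.
det(x·S₀ + y·S₁) is 198·xy − 132·y² = 66·(3·x − 2·y)(y), vanishing at (x:y) = (2:3) and (1:0).
M₁ = 2·S₀ + 3·S₁ = [[54, 36], [54, 36]] = 18·(1, 1)(3, 2)ᵀ and M₂ = S₀ = [[6, -18], [3, -9]] = 3·(2, 1)(1, -3)ᵀ, so take a₁ = (1, 1), b₁ = (3, 2), a₂ = (2, 1), b₂ = (1, -3).
Each slice is an integer combination of E₁ = a₁b₁ᵀ and E₂ = a₂b₂ᵀ: S₀ = 3·E₂, S₁ = 6·E₁ − 2·E₂; reading off coefficients, c₁ = (0, 6) and c₂ = (3, -2).
Hence T = (1, 1) ⊗ (3, 2) ⊗ (0, 6) + (2, 1) ⊗ (1, -3) ⊗ (3, -2), so rank(T) ≤ 2.
These bounds meet, so rank(T) = 2.

rank(T) = 2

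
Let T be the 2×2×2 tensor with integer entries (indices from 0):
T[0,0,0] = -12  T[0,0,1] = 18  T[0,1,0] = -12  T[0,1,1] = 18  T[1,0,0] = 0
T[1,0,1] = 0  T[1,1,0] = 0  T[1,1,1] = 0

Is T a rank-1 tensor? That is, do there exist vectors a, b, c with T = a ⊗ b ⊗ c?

Yes

The mode-1 fibre T[:,0,0] = [-12, 0] gives a = [1, 0] (primitive direction); the mode-2 fibre T[0,:,0] = [-12, -12] gives b = [1, 1]; then c[k] = T[0,0,k] / (a[0]·b[0]) = [-12, 18] / 1 = [-12, 18].
Expanding [1, 0] ⊗ [1, 1] ⊗ [-12, 18] reproduces all 8 entries of T, so T = [1, 0] ⊗ [1, 1] ⊗ [-12, 18] and rank(T) ≤ 1.
Equivalently every frontal slice T[:,:,k] is c[k] times the rank-1 matrix [1, 0] ⊗ [1, 1]. So T has rank 1 (it is nonzero).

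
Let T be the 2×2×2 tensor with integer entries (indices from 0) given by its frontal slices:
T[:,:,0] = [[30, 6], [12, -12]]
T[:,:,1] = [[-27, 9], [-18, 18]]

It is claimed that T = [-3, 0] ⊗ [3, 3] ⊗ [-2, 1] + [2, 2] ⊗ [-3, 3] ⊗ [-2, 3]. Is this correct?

Yes

Reconstruct entrywise from the claimed factors. For example, T[0,1,1] = 9 and Σₗ aₗ[0]bₗ[1]cₗ[1] = (-3)·(3)·(1) + (2)·(3)·(3) = 9; checking all 8 entries, every one matches. The claim holds.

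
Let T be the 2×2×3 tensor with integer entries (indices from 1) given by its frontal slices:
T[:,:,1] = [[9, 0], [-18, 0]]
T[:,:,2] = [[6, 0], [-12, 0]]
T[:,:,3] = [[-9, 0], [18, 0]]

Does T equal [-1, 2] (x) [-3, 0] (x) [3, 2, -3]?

Reconstruct entrywise from the claimed factors. For example, T[1,1,2] = 6 and Σₗ aₗ[1]bₗ[1]cₗ[2] = (-1)·(-3)·(2) = 6; checking all 12 entries, every one matches. The claim holds.

Yes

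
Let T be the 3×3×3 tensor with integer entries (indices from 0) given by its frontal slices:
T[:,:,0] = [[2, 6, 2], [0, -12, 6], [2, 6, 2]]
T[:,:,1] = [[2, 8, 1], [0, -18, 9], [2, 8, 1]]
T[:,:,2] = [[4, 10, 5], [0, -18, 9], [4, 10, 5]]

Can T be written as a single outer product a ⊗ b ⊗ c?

The mode-2 unfolding of T (rows indexed by j, columns by (i,k) = (0,0), (0,1), (0,2), (1,0), (1,1), (1,2), (2,0), (2,1), (2,2)) is [[2, 2, 4, 0, 0, 0, 2, 2, 4], [6, 8, 10, -12, -18, -18, 6, 8, 10], [2, 1, 5, 6, 9, 9, 2, 1, 5]].
There the 2×2 minor on rows j ∈ {0, 1}, columns (i,k) ∈ {(0,0), (0,1)} is det [[2, 2], [6, 8]] = 4 ≠ 0, so this unfolding has rank ≥ 2; CP rank is at least every unfolding rank, so rank(T) ≥ 2.
In particular rank(T) ≥ 2 > 1, so T is not rank-1.

No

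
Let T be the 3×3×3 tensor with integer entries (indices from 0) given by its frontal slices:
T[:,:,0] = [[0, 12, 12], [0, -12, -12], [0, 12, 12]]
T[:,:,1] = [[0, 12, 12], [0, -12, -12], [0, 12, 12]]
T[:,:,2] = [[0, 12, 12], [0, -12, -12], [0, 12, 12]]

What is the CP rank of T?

Lower bound: T ≠ 0 (e.g. T[0,1,0] = 12), so rank(T) ≥ 1.
Upper bound: if T = a ⊗ b ⊗ c then every fibre of T is a multiple of the corresponding factor, so read the factors off the fibres through the nonzero entry T[0,1,0] = 12.
The mode-1 fibre T[:,1,0] = [12, -12, 12] gives a = [1, -1, 1] (primitive direction); the mode-2 fibre T[0,:,0] = [0, 12, 12] gives b = [0, 1, 1]; then c[k] = T[0,1,k] / (a[0]·b[1]) = [12, 12, 12] / 1 = [12, 12, 12].
Expanding [1, -1, 1] ⊗ [0, 1, 1] ⊗ [12, 12, 12] reproduces all 27 entries of T, so T = [1, -1, 1] ⊗ [0, 1, 1] ⊗ [12, 12, 12] and rank(T) ≤ 1.
These bounds meet, so rank(T) = 1.

1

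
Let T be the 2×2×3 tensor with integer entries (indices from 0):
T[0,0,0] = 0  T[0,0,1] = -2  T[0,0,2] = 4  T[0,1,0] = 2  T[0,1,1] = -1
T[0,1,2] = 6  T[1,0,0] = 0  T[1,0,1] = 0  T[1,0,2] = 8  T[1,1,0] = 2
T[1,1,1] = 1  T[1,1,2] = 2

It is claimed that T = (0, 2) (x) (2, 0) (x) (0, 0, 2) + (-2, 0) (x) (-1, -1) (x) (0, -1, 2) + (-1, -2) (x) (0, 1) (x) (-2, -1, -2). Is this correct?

Reconstruct entry (1,1,0) from the claimed factors: Σₗ aₗ[1]bₗ[1]cₗ[0] = (2)·(0)·(0) + (0)·(-1)·(0) + (-2)·(1)·(-2) = 4, but T[1,1,0] = 2. The claim is false.

No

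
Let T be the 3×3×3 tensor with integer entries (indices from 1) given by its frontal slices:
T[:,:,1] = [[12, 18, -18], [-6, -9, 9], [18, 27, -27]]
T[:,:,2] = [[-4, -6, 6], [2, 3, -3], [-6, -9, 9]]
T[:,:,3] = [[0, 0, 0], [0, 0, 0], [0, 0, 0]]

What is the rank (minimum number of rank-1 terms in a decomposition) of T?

Lower bound: T ≠ 0 (e.g. T[1,1,1] = 12), so rank(T) ≥ 1.
Upper bound: if T = a ⊗ b ⊗ c then every fibre of T is a multiple of the corresponding factor, so read the factors off the fibres through the nonzero entry T[1,1,1] = 12.
The mode-1 fibre T[:,1,1] = [12, -6, 18] gives a = [2, -1, 3] (primitive direction); the mode-2 fibre T[1,:,1] = [12, 18, -18] gives b = [2, 3, -3]; then c[k] = T[1,1,k] / (a[1]·b[1]) = [12, -4, 0] / 4 = [3, -1, 0].
Expanding [2, -1, 3] ⊗ [2, 3, -3] ⊗ [3, -1, 0] reproduces all 27 entries of T, so T = [2, -1, 3] ⊗ [2, 3, -3] ⊗ [3, -1, 0] and rank(T) ≤ 1.
These bounds meet, so rank(T) = 1.

1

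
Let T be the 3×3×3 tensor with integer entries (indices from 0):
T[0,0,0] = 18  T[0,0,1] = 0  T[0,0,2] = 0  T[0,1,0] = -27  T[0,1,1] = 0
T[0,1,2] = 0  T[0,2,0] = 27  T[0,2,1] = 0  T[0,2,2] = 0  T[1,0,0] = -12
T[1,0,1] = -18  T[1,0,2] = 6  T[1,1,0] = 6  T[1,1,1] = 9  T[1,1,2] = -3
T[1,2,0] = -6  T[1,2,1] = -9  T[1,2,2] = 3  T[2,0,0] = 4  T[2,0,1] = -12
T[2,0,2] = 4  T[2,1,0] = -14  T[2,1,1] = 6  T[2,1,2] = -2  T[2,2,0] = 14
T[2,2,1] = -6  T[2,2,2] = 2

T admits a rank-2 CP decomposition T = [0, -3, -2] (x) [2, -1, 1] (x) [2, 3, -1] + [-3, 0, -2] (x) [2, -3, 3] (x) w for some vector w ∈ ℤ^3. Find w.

Subtract the known terms from T to get the rank-1 residual R = [-3, 0, -2] (x) [2, -3, 3] (x) w, so R[i,j,k] = a[i]·b[j]·w[k]. Pick indices with nonzero a[0]·b[0] = (-3)·(2) = -6. Only the fibre through (0,0,·) is needed: R[0,0,:] = T[0,0,:] − Σₗ aₗ[0]bₗ[0]cₗ = [18, 0, 0] − (0)·(2)·[2, 3, -1] = [18, 0, 0]. Then w[k] = R[0,0,k] / -6 for each k, giving w = [18, 0, 0] / -6 = [-3, 0, 0].

w = [-3, 0, 0]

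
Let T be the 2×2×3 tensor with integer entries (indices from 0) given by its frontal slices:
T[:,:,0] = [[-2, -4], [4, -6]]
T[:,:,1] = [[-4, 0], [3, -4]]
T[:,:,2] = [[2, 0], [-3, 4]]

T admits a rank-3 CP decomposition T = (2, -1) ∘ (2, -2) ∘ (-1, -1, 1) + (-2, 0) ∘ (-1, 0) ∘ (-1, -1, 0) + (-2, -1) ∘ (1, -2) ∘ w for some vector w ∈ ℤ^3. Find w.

w = (-2, -1, 1)

Subtract the known terms from T to get the rank-1 residual R = (-2, -1) ∘ (1, -2) ∘ w, so R[i,j,k] = a[i]·b[j]·w[k]. Pick indices with nonzero a[0]·b[0] = (-2)·(1) = -2. Only the fibre through (0,0,·) is needed: R[0,0,:] = T[0,0,:] − Σₗ aₗ[0]bₗ[0]cₗ = [-2, -4, 2] − (2)·(2)·(-1, -1, 1) − (-2)·(-1)·(-1, -1, 0) = [4, 2, -2]. Then w[k] = R[0,0,k] / -2 for each k, giving w = [4, 2, -2] / -2 = (-2, -1, 1).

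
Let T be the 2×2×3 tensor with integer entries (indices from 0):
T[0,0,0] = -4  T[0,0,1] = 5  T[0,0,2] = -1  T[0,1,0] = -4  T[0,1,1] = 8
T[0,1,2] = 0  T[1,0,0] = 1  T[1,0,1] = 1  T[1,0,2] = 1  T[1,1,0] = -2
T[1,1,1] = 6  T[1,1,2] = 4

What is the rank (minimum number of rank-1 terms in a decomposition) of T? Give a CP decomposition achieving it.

Lower bound: in the mode-3 unfolding of T (rows indexed by k, columns by (i,j)) the 3×3 minor on rows k ∈ {0, 1, 2}, columns (i,j) ∈ {(0,0), (0,1), (1,1)} is det [[-4, -4, -2], [5, 8, 6], [-1, 0, 4]] = -40 ≠ 0, so that unfolding has rank ≥ 3 and hence rank(T) ≥ 3 (CP rank is at least every unfolding rank, though it can be larger).
Upper bound: T is a sum of 3 rank-1 terms, T = [0, 1] ⊗ [0, 1] ⊗ [0, 2, 4] + [1, -1] ⊗ [1, 0] ⊗ [-2, 1, -1] + [2, 1] ⊗ [1, 2] ⊗ [-1, 2, 0] (one valid choice — decompositions are not unique — normalised so each a, b is primitive with positive first nonzero entry; check it by expanding all entries), so rank(T) ≤ 3.
These bounds meet, so rank(T) = 3.

rank(T) = 3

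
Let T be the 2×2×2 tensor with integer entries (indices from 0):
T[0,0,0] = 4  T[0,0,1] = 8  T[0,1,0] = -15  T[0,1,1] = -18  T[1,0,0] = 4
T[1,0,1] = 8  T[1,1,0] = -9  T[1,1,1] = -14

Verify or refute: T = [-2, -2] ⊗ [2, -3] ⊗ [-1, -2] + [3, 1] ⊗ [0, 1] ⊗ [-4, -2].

No

Reconstruct entry (0,1,0) from the claimed factors: Σₗ aₗ[0]bₗ[1]cₗ[0] = (-2)·(-3)·(-1) + (3)·(1)·(-4) = -18, but T[0,1,0] = -15. The claim is false.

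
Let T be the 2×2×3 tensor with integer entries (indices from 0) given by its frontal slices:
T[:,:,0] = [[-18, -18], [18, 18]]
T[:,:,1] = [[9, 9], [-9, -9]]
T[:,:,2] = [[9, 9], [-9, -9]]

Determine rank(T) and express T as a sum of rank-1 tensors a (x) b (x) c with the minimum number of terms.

Lower bound: T ≠ 0 (e.g. T[0,0,0] = -18), so rank(T) ≥ 1.
Upper bound: if T = a (x) b (x) c then every fibre of T is a multiple of the corresponding factor, so read the factors off the fibres through the nonzero entry T[0,0,0] = -18.
The mode-1 fibre T[:,0,0] = [-18, 18] gives a = [1, -1] (primitive direction); the mode-2 fibre T[0,:,0] = [-18, -18] gives b = [1, 1]; then c[k] = T[0,0,k] / (a[0]·b[0]) = [-18, 9, 9] / 1 = [-18, 9, 9].
Expanding [1, -1] (x) [1, 1] (x) [-18, 9, 9] reproduces all 12 entries of T, so T = [1, -1] (x) [1, 1] (x) [-18, 9, 9] and rank(T) ≤ 1.
These bounds meet, so rank(T) = 1.

rank(T) = 1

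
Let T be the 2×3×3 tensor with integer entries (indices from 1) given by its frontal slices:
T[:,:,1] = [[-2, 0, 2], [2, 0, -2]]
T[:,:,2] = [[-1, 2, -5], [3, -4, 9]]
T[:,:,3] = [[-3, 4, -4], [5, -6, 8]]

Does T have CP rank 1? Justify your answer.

No

The mode-3 unfolding of T (rows indexed by k, columns by (i,j) = (1,1), (1,2), (1,3), (2,1), (2,2), (2,3)) is [[-2, 0, 2, 2, 0, -2], [-1, 2, -5, 3, -4, 9], [-3, 4, -4, 5, -6, 8]].
There the 3×3 minor on rows k ∈ {1, 2, 3}, columns (i,j) ∈ {(1,1), (1,2), (1,3)} is det [[-2, 0, 2], [-1, 2, -5], [-3, 4, -4]] = -20 ≠ 0, so this unfolding has rank ≥ 3; CP rank is at least every unfolding rank, so rank(T) ≥ 3.
In particular rank(T) ≥ 3 > 1, so T is not rank-1.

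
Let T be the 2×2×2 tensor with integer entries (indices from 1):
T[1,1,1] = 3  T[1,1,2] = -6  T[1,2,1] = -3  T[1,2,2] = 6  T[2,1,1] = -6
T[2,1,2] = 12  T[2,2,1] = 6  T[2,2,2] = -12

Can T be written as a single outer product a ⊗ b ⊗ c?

If T = a ⊗ b ⊗ c then every fibre of T is a multiple of the corresponding factor, so read the factors off the fibres through the nonzero entry T[1,1,1] = 3.
The mode-1 fibre T[:,1,1] = [3, -6] gives a = [1, -2] (primitive direction); the mode-2 fibre T[1,:,1] = [3, -3] gives b = [1, -1]; then c[k] = T[1,1,k] / (a[1]·b[1]) = [3, -6] / 1 = [3, -6].
Expanding [1, -2] ⊗ [1, -1] ⊗ [3, -6] reproduces all 8 entries of T, so T = [1, -2] ⊗ [1, -1] ⊗ [3, -6] and rank(T) ≤ 1.
Equivalently every frontal slice T[:,:,k] is c[k] times the rank-1 matrix [1, -2] ⊗ [1, -1]. So T has rank 1 (it is nonzero).

Yes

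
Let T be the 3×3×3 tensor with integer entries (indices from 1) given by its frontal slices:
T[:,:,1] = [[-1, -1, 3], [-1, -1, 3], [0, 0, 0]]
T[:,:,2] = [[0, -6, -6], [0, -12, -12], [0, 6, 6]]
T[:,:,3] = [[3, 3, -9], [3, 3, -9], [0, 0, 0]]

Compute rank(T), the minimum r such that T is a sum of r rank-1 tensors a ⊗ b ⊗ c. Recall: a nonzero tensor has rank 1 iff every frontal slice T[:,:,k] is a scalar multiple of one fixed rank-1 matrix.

2

Lower bound: the mode-1 unfolding of T (rows indexed by i, columns by (j,k) = (1,1), (1,2), (1,3), (2,1), (2,2), (2,3), (3,1), (3,2), (3,3)) is [[-1, 0, 3, -1, -6, 3, 3, -6, -9], [-1, 0, 3, -1, -12, 3, 3, -12, -9], [0, 0, 0, 0, 6, 0, 0, 6, 0]].
There the 2×2 minor on rows i ∈ {1, 2}, columns (j,k) ∈ {(1,1), (2,2)} is det [[-1, -6], [-1, -12]] = 6 ≠ 0, so this unfolding has rank ≥ 2; CP rank is at least every unfolding rank, so rank(T) ≥ 2. (Flattening ranks never certify an upper bound on CP rank; for that we must actually write T with 2 rank-1 terms.)
Upper bound — finding two terms. Write S_k = T[:,:,k] for the frontal slices: S₁ = [[-1, -1, 3], [-1, -1, 3], [0, 0, 0]], S₂ = [[0, -6, -6], [0, -12, -12], [0, 6, 6]], S₃ = [[3, 3, -9], [3, 3, -9], [0, 0, 0]].
If T = a₁ ⊗ b₁ ⊗ c₁ + a₂ ⊗ b₂ ⊗ c₂ then each S_k = c₁[k]·a₁b₁ᵀ + c₂[k]·a₂b₂ᵀ. S₁ and S₂ are linearly independent, so a₁b₁ᵀ and a₂b₂ᵀ must span the same plane of matrices: they are the rank-1 matrices of the form x·S₁ + y·S₂.
The 2×2 minor of x·S₁ + y·S₂ on rows {1,2}, columns {1,2} is 6·xy = 6·(y)(x), vanishing at (x:y) = (1:0) and (0:1).
M₁ = S₁ = [[-1, -1, 3], [-1, -1, 3], [0, 0, 0]] = −[1, 1, 0][1, 1, -3]ᵀ and M₂ = S₂ = [[0, -6, -6], [0, -12, -12], [0, 6, 6]] = (-6)·[1, 2, -1][0, 1, 1]ᵀ, so take a₁ = [1, 1, 0], b₁ = [1, 1, -3], a₂ = [1, 2, -1], b₂ = [0, 1, 1].
Each slice is an integer combination of E₁ = a₁b₁ᵀ and E₂ = a₂b₂ᵀ: S₁ = −E₁, S₂ = −6·E₂, S₃ = 3·E₁; reading off coefficients, c₁ = [-1, 0, 3] and c₂ = [0, -6, 0].
Hence T = [1, 1, 0] ⊗ [1, 1, -3] ⊗ [-1, 0, 3] + [1, 2, -1] ⊗ [0, 1, 1] ⊗ [0, -6, 0], so rank(T) ≤ 2.
These bounds meet, so rank(T) = 2.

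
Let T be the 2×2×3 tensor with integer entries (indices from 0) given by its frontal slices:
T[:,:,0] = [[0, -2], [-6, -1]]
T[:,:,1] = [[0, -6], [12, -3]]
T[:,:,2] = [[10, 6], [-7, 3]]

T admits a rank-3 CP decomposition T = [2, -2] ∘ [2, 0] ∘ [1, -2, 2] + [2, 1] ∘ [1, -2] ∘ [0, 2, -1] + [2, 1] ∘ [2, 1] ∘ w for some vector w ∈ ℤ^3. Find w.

w = [-1, 1, 1]

Subtract the known terms from T to get the rank-1 residual R = [2, 1] ∘ [2, 1] ∘ w, so R[i,j,k] = a[i]·b[j]·w[k]. Pick indices with nonzero a[0]·b[0] = (2)·(2) = 4. Only the fibre through (0,0,·) is needed: R[0,0,:] = T[0,0,:] − Σₗ aₗ[0]bₗ[0]cₗ = [0, 0, 10] − (2)·(2)·[1, -2, 2] − (2)·(1)·[0, 2, -1] = [-4, 4, 4]. Then w[k] = R[0,0,k] / 4 for each k, giving w = [-4, 4, 4] / 4 = [-1, 1, 1].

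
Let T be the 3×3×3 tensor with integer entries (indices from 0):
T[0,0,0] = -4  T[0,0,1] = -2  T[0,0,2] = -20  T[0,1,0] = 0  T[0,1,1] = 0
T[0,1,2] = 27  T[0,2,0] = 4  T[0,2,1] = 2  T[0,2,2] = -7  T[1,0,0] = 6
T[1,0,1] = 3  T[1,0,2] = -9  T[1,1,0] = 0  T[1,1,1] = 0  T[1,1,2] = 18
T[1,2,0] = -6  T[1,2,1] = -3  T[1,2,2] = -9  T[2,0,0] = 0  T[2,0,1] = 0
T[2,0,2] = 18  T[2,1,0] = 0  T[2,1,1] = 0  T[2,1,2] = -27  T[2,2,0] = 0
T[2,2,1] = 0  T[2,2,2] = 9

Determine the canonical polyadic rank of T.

2

Lower bound: the mode-2 unfolding of T (rows indexed by j, columns by (i,k) = (0,0), (0,1), (0,2), (1,0), (1,1), (1,2), (2,0), (2,1), (2,2)) is [[-4, -2, -20, 6, 3, -9, 0, 0, 18], [0, 0, 27, 0, 0, 18, 0, 0, -27], [4, 2, -7, -6, -3, -9, 0, 0, 9]].
There the 2×2 minor on rows j ∈ {0, 1}, columns (i,k) ∈ {(0,0), (0,2)} is det [[-4, -20], [0, 27]] = -108 ≠ 0, so this unfolding has rank ≥ 2; CP rank is at least every unfolding rank, so rank(T) ≥ 2. (Unfolding ranks only ever bound the CP rank from below — rank(T) can be strictly larger than all of them — so the matching upper bound has to come from an explicit 2-term decomposition.)
Upper bound — finding two terms. Write S_k = T[:,:,k] for the frontal slices: S₀ = [[-4, 0, 4], [6, 0, -6], [0, 0, 0]], S₁ = [[-2, 0, 2], [3, 0, -3], [0, 0, 0]], S₂ = [[-20, 27, -7], [-9, 18, -9], [18, -27, 9]].
If T = a₁ ⊗ b₁ ⊗ c₁ + a₂ ⊗ b₂ ⊗ c₂ then each S_k = c₁[k]·a₁b₁ᵀ + c₂[k]·a₂b₂ᵀ. S₀ and S₂ are linearly independent, so a₁b₁ᵀ and a₂b₂ᵀ must span the same plane of matrices: they are the rank-1 matrices of the form x·S₀ + y·S₂.
The 2×2 minor of x·S₀ + y·S₂ on rows {0,1}, columns {0,1} is −234·xy − 117·y² = (-117)·(y)(2·x + y), vanishing at (x:y) = (1:0) and (1:-2).
M₁ = S₀ = [[-4, 0, 4], [6, 0, -6], [0, 0, 0]] = (-2)·[2, -3, 0][1, 0, -1]ᵀ and M₂ = S₀ − 2·S₂ = [[36, -54, 18], [24, -36, 12], [-36, 54, -18]] = 6·[3, 2, -3][2, -3, 1]ᵀ, so take a₁ = [2, -3, 0], b₁ = [1, 0, -1], a₂ = [3, 2, -3], b₂ = [2, -3, 1].
Each slice is an integer combination of E₁ = a₁b₁ᵀ and E₂ = a₂b₂ᵀ: S₀ = −2·E₁, S₁ = −E₁, S₂ = −E₁ − 3·E₂; reading off coefficients, c₁ = [-2, -1, -1] and c₂ = [0, 0, -3].
Hence T = [2, -3, 0] ⊗ [1, 0, -1] ⊗ [-2, -1, -1] + [3, 2, -3] ⊗ [2, -3, 1] ⊗ [0, 0, -3], so rank(T) ≤ 2.
These bounds meet, so rank(T) = 2.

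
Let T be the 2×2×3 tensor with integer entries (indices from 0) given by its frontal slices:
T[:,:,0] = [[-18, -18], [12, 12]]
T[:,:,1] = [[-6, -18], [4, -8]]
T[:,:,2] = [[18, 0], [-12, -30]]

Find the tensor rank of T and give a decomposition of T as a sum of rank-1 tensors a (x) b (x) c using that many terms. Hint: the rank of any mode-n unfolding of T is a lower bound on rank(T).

Lower bound: the mode-1 unfolding of T (rows indexed by i, columns by (j,k) = (0,0), (0,1), (0,2), (1,0), (1,1), (1,2)) is [[-18, -6, 18, -18, -18, 0], [12, 4, -12, 12, -8, -30]].
There the 2×2 minor on rows i ∈ {0, 1}, columns (j,k) ∈ {(0,0), (1,1)} is det [[-18, -18], [12, -8]] = 360 ≠ 0, so this unfolding has rank ≥ 2; CP rank is at least every unfolding rank, so rank(T) ≥ 2. (Unfolding ranks only ever bound the CP rank from below — rank(T) can be strictly larger than all of them — so the matching upper bound has to come from an explicit 2-term decomposition.)
Upper bound — finding two terms. Write S_k = T[:,:,k] for the frontal slices: S₀ = [[-18, -18], [12, 12]], S₁ = [[-6, -18], [4, -8]], S₂ = [[18, 0], [-12, -30]].
If T = a₁ (x) b₁ (x) c₁ + a₂ (x) b₂ (x) c₂ then each S_k = c₁[k]·a₁b₁ᵀ + c₂[k]·a₂b₂ᵀ. S₀ and S₁ are linearly independent, so a₁b₁ᵀ and a₂b₂ᵀ must span the same plane of matrices: they are the rank-1 matrices of the form x·S₀ + y·S₁.
det(x·S₀ + y·S₁) is 360·xy + 120·y² = 120·(y)(3·x + y), vanishing at (x:y) = (1:0) and (1:-3).
M₁ = S₀ = [[-18, -18], [12, 12]] = (-6)·(3, -2)(1, 1)ᵀ and M₂ = S₀ − 3·S₁ = [[0, 36], [0, 36]] = 36·(1, 1)(0, 1)ᵀ, so take a₁ = (3, -2), b₁ = (1, 1), a₂ = (1, 1), b₂ = (0, 1).
Each slice is an integer combination of E₁ = a₁b₁ᵀ and E₂ = a₂b₂ᵀ: S₀ = −6·E₁, S₁ = −2·E₁ − 12·E₂, S₂ = 6·E₁ − 18·E₂; reading off coefficients, c₁ = (-6, -2, 6) and c₂ = (0, -12, -18).
Hence T = (3, -2) (x) (1, 1) (x) (-6, -2, 6) + (1, 1) (x) (0, 1) (x) (0, -12, -18), so rank(T) ≤ 2.
These bounds meet, so rank(T) = 2.
Check entry T[1,0,1] = 4: (-2)·(1)·(-2) + (1)·(0)·(-12) = 4.

rank(T) = 2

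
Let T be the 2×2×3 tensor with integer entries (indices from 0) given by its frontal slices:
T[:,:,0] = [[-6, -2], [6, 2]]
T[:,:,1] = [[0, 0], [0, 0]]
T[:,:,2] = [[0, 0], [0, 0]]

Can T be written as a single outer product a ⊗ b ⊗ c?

Yes

If T = a ⊗ b ⊗ c then every fibre of T is a multiple of the corresponding factor, so read the factors off the fibres through the nonzero entry T[0,0,0] = -6.
The mode-1 fibre T[:,0,0] = [-6, 6] gives a = [1, -1] (primitive direction); the mode-2 fibre T[0,:,0] = [-6, -2] gives b = [3, 1]; then c[k] = T[0,0,k] / (a[0]·b[0]) = [-6, 0, 0] / 3 = [-2, 0, 0].
Expanding [1, -1] ⊗ [3, 1] ⊗ [-2, 0, 0] reproduces all 12 entries of T, so T = [1, -1] ⊗ [3, 1] ⊗ [-2, 0, 0] and rank(T) ≤ 1.
Equivalently every frontal slice T[:,:,k] is c[k] times the rank-1 matrix [1, -1] ⊗ [3, 1]. So T has rank 1 (it is nonzero).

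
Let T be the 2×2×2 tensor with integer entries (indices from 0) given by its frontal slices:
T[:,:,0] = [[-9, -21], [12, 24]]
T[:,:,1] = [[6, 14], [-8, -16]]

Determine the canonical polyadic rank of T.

Lower bound: the mode-2 unfolding of T (rows indexed by j, columns by (i,k) = (0,0), (0,1), (1,0), (1,1)) is [[-9, 6, 12, -8], [-21, 14, 24, -16]].
There the 2×2 minor on rows j ∈ {0, 1}, columns (i,k) ∈ {(0,0), (1,0)} is det [[-9, 12], [-21, 24]] = 36 ≠ 0, so this unfolding has rank ≥ 2; CP rank is at least every unfolding rank, so rank(T) ≥ 2. (Flattening ranks never certify an upper bound on CP rank; for that we must actually write T with 2 rank-1 terms.)
Upper bound — finding two terms. Every mode-3 slice of T is a multiple of one matrix: T[:,:,k] = c[k]·M with c = [3, -2] and M = [[-3, -7], [4, 8]] (rows indexed by i, columns by j). So it suffices to write M as a sum of two rank-1 matrices.
Splitting M by its rows (i = 0, 1), M = [1, 0][-3, -7]ᵀ + [0, 1][4, 8]ᵀ.
Hence T = [1, 0] (x) [-3, -7] (x) [3, -2] + [0, 1] (x) [4, 8] (x) [3, -2], so rank(T) ≤ 2.
These bounds meet, so rank(T) = 2.

2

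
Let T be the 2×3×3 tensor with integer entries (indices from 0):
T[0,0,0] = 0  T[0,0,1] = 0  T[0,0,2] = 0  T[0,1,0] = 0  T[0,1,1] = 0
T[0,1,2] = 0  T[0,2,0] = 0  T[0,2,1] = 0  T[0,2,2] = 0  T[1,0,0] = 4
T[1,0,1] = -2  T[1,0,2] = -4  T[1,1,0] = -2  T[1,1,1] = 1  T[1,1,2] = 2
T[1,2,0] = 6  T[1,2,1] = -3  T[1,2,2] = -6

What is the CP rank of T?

Lower bound: T ≠ 0 (e.g. T[1,0,0] = 4), so rank(T) ≥ 1.
Upper bound: if T = a ⊗ b ⊗ c then every fibre of T is a multiple of the corresponding factor, so read the factors off the fibres through the nonzero entry T[1,0,0] = 4.
The mode-1 fibre T[:,0,0] = [0, 4] gives a = [0, 1] (primitive direction); the mode-2 fibre T[1,:,0] = [4, -2, 6] gives b = [2, -1, 3]; then c[k] = T[1,0,k] / (a[1]·b[0]) = [4, -2, -4] / 2 = [2, -1, -2].
Expanding [0, 1] ⊗ [2, -1, 3] ⊗ [2, -1, -2] reproduces all 18 entries of T, so T = [0, 1] ⊗ [2, -1, 3] ⊗ [2, -1, -2] and rank(T) ≤ 1.
These bounds meet, so rank(T) = 1.

1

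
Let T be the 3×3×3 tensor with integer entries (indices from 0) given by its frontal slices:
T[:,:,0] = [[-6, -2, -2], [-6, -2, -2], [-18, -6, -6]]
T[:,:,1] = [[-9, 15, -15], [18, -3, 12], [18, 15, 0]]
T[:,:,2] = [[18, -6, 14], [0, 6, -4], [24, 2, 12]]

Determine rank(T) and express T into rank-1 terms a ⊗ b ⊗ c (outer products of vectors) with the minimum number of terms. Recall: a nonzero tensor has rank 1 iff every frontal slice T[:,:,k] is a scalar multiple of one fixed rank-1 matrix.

rank(T) = 2

Lower bound: the mode-3 unfolding of T (rows indexed by k, columns by (i,j) = (0,0), (0,1), (0,2), (1,0), (1,1), (1,2), (2,0), (2,1), (2,2)) is [[-6, -2, -2, -6, -2, -2, -18, -6, -6], [-9, 15, -15, 18, -3, 12, 18, 15, 0], [18, -6, 14, 0, 6, -4, 24, 2, 12]].
There the 2×2 minor on rows k ∈ {0, 1}, columns (i,j) ∈ {(0,0), (0,1)} is det [[-6, -2], [-9, 15]] = -108 ≠ 0, so this unfolding has rank ≥ 2; CP rank is at least every unfolding rank, so rank(T) ≥ 2. (Unfolding ranks only ever bound the CP rank from below — rank(T) can be strictly larger than all of them — so the matching upper bound has to come from an explicit 2-term decomposition.)
Upper bound — finding two terms. Write S_k = T[:,:,k] for the frontal slices: S₀ = [[-6, -2, -2], [-6, -2, -2], [-18, -6, -6]], S₁ = [[-9, 15, -15], [18, -3, 12], [18, 15, 0]], S₂ = [[18, -6, 14], [0, 6, -4], [24, 2, 12]].
If T = a₁ ⊗ b₁ ⊗ c₁ + a₂ ⊗ b₂ ⊗ c₂ then each S_k = c₁[k]·a₁b₁ᵀ + c₂[k]·a₂b₂ᵀ. S₀ and S₁ are linearly independent, so a₁b₁ᵀ and a₂b₂ᵀ must span the same plane of matrices: they are the rank-1 matrices of the form x·S₀ + y·S₁.
The 2×2 minor of x·S₀ + y·S₁ on rows {0,1}, columns {0,1} is 162·xy − 243·y² = 81·(2·x − 3·y)(y), vanishing at (x:y) = (3:2) and (1:0).
M₁ = 3·S₀ + 2·S₁ = [[-36, 24, -36], [18, -12, 18], [-18, 12, -18]] = (-6)·(2, -1, 1)(3, -2, 3)ᵀ and M₂ = S₀ = [[-6, -2, -2], [-6, -2, -2], [-18, -6, -6]] = (-2)·(1, 1, 3)(3, 1, 1)ᵀ, so take a₁ = (2, -1, 1), b₁ = (3, -2, 3), a₂ = (1, 1, 3), b₂ = (3, 1, 1).
Each slice is an integer combination of E₁ = a₁b₁ᵀ and E₂ = a₂b₂ᵀ: S₀ = −2·E₂, S₁ = −3·E₁ + 3·E₂, S₂ = 2·E₁ + 2·E₂; reading off coefficients, c₁ = (0, -3, 2) and c₂ = (-2, 3, 2).
Hence T = (2, -1, 1) ⊗ (3, -2, 3) ⊗ (0, -3, 2) + (1, 1, 3) ⊗ (3, 1, 1) ⊗ (-2, 3, 2), so rank(T) ≤ 2.
These bounds meet, so rank(T) = 2.
Check entry T[1,0,1] = 18: (-1)·(3)·(-3) + (1)·(3)·(3) = 18.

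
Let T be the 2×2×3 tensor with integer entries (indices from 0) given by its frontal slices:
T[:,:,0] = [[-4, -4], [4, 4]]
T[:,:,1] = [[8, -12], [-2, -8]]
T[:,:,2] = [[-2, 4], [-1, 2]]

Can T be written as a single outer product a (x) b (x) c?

No

The mode-3 unfolding of T (rows indexed by k, columns by (i,j) = (0,0), (0,1), (1,0), (1,1)) is [[-4, -4, 4, 4], [8, -12, -2, -8], [-2, 4, -1, 2]].
There the 3×3 minor on rows k ∈ {0, 1, 2}, columns (i,j) ∈ {(0,0), (0,1), (1,0)} is det [[-4, -4, 4], [8, -12, -2], [-2, 4, -1]] = -96 ≠ 0, so this unfolding has rank ≥ 3; CP rank is at least every unfolding rank, so rank(T) ≥ 3.
In particular rank(T) ≥ 3 > 1, so T is not rank-1.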